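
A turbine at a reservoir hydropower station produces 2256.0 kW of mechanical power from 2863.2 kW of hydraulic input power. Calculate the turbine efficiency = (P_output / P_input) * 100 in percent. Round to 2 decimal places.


Turbine efficiency = (output power / input power) * 100
eta = (2256.0 / 2863.2) * 100
eta = 78.79%

78.79


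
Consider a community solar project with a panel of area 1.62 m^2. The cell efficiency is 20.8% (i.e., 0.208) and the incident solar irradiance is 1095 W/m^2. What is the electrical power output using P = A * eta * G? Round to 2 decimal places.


Use the solar power formula P = A * eta * G.
Given: A = 1.62 m^2, eta = 0.208, G = 1095 W/m^2
P = 1.62 * 0.208 * 1095
P = 368.97 W

368.97


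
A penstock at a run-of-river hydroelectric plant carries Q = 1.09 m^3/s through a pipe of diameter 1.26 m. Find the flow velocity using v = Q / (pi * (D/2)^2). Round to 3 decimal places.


Compute pipe cross-sectional area:
  A = pi * (D/2)^2 = pi * (1.26/2)^2 = 1.2469 m^2
Calculate velocity:
  v = Q / A = 1.09 / 1.2469
  v = 0.874 m/s

0.874


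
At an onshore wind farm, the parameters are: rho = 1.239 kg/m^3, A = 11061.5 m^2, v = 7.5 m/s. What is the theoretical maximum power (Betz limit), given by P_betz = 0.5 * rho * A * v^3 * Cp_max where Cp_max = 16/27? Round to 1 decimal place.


The Betz coefficient Cp_max = 16/27 = 0.5926
v^3 = 7.5^3 = 421.875
P_betz = 0.5 * rho * A * v^3 * Cp_max
P_betz = 0.5 * 1.239 * 11061.5 * 421.875 * 0.5926
P_betz = 1713149.8 W

1713149.8


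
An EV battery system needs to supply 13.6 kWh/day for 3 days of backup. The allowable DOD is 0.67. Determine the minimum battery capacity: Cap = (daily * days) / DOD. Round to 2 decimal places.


Total energy needed = daily * days = 13.6 * 3 = 40.8 kWh
Account for depth of discharge:
  Cap = total_energy / DOD = 40.8 / 0.67
  Cap = 60.90 kWh

60.90


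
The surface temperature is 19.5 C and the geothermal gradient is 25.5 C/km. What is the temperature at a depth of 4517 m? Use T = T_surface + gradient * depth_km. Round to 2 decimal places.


Convert depth to km: 4517 / 1000 = 4.517 km
Temperature increase = gradient * depth_km = 25.5 * 4.517 = 115.18 C
Temperature at depth = T_surface + delta_T = 19.5 + 115.18
T = 134.68 C

134.68


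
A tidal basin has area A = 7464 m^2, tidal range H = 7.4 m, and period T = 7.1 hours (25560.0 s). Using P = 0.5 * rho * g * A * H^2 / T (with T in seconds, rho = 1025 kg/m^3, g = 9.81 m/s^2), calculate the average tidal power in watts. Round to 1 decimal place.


Convert period to seconds: T = 7.1 * 3600 = 25560.0 s
H^2 = 7.4^2 = 54.76
P = 0.5 * rho * g * A * H^2 / T
P = 0.5 * 1025 * 9.81 * 7464 * 54.76 / 25560.0
P = 80396.5 W

80396.5


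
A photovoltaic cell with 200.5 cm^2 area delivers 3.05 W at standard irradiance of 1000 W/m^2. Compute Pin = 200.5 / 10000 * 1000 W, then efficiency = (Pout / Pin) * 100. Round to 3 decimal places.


First compute the input power:
  Pin = area_cm2 / 10000 * G = 200.5 / 10000 * 1000 = 20.05 W
Then compute efficiency:
  Efficiency = (Pout / Pin) * 100 = (3.05 / 20.05) * 100
  Efficiency = 15.212%

15.212


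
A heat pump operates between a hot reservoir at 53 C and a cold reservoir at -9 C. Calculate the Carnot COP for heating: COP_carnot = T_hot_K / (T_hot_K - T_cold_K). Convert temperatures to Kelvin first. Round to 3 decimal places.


Convert to Kelvin:
  T_hot = 53 + 273.15 = 326.15 K
  T_cold = -9 + 273.15 = 264.15 K
Apply Carnot COP formula:
  COP = T_hot_K / (T_hot_K - T_cold_K) = 326.15 / 62.0
  COP = 5.260

5.260


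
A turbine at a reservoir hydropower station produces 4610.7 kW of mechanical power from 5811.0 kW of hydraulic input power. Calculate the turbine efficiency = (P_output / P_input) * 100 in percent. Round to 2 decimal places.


Turbine efficiency = (output power / input power) * 100
eta = (4610.7 / 5811.0) * 100
eta = 79.34%

79.34


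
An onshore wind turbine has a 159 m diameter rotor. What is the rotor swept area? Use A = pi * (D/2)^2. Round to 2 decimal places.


Compute the rotor radius:
  r = D / 2 = 159 / 2 = 79.5 m
Calculate swept area:
  A = pi * r^2 = pi * 79.5^2
  A = 19855.65 m^2

19855.65


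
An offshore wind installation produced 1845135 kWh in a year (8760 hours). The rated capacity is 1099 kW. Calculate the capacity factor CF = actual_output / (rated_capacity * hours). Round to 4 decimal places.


Capacity factor = actual output / maximum possible output
Maximum possible = rated * hours = 1099 * 8760 = 9627240 kWh
CF = 1845135 / 9627240
CF = 0.1917

0.1917


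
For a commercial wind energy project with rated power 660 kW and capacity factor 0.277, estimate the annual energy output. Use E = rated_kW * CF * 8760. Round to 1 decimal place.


Annual energy = rated_kW * capacity_factor * hours_per_year
Given: P_rated = 660 kW, CF = 0.277, hours = 8760
E = 660 * 0.277 * 8760
E = 1601503.2 kWh

1601503.2


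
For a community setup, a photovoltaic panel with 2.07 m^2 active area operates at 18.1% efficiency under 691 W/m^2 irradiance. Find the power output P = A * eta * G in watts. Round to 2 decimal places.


Use the solar power formula P = A * eta * G.
Given: A = 2.07 m^2, eta = 0.181, G = 691 W/m^2
P = 2.07 * 0.181 * 691
P = 258.90 W

258.90


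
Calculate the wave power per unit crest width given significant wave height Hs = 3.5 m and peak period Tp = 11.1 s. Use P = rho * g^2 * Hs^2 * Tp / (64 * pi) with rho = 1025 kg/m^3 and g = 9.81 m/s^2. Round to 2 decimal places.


Apply wave power formula:
  g^2 = 9.81^2 = 96.2361
  Hs^2 = 3.5^2 = 12.25
  Numerator = rho * g^2 * Hs^2 * Tp = 1025 * 96.2361 * 12.25 * 11.1 = 13412846.29
  Denominator = 64 * pi = 201.0619
  P = 13412846.29 / 201.0619 = 66710.02 W/m

66710.02


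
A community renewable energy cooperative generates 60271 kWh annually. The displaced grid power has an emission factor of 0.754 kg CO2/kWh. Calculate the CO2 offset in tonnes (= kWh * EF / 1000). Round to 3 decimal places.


CO2 offset in kg = generation * emission_factor
CO2 offset = 60271 * 0.754 = 45444.33 kg
Convert to tonnes:
  CO2 offset = 45444.33 / 1000 = 45.444 tonnes

45.444


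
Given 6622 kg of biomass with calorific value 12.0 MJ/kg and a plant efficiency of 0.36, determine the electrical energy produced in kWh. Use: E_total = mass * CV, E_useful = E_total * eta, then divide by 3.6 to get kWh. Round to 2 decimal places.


Total energy = mass * CV = 6622 * 12.0 = 79464.0 MJ
Useful energy = total * eta = 79464.0 * 0.36 = 28607.04 MJ
Convert to kWh: 28607.04 / 3.6
Useful energy = 7946.40 kWh

7946.40


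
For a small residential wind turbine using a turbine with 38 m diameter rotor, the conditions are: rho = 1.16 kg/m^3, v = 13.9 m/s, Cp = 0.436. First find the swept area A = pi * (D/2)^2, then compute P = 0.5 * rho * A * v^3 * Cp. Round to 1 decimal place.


Step 1 -- Compute swept area:
  A = pi * (D/2)^2 = pi * (38/2)^2 = 1134.11 m^2
Step 2 -- Apply wind power equation:
  P = 0.5 * rho * A * v^3 * Cp
  v^3 = 13.9^3 = 2685.619
  P = 0.5 * 1.16 * 1134.11 * 2685.619 * 0.436
  P = 770222.1 W

770222.1


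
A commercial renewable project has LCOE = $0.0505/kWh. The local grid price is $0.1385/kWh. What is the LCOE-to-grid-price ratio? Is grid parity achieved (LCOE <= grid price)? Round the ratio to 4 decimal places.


Compare LCOE to grid price:
  LCOE = $0.0505/kWh, Grid price = $0.1385/kWh
  Ratio = LCOE / grid_price = 0.0505 / 0.1385 = 0.3646
  Grid parity achieved (ratio <= 1)? yes

0.3646


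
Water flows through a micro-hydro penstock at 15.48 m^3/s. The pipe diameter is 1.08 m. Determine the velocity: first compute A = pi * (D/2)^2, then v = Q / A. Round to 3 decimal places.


Compute pipe cross-sectional area:
  A = pi * (D/2)^2 = pi * (1.08/2)^2 = 0.9161 m^2
Calculate velocity:
  v = Q / A = 15.48 / 0.9161
  v = 16.898 m/s

16.898


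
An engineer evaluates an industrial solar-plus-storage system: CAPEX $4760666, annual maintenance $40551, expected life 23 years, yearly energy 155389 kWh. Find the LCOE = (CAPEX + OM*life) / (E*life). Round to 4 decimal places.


Total cost = CAPEX + OM * lifetime = 4760666 + 40551 * 23 = 4760666 + 932673 = 5693339
Total generation = annual * lifetime = 155389 * 23 = 3573947 kWh
LCOE = 5693339 / 3573947
LCOE = 1.5930 $/kWh

1.5930


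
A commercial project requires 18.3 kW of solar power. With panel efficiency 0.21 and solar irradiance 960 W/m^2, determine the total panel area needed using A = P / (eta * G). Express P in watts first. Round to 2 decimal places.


Convert target power to watts: P = 18.3 * 1000 = 18300.0 W
Compute denominator: eta * G = 0.21 * 960 = 201.6
Required area A = P / (eta * G) = 18300.0 / 201.6
A = 90.77 m^2

90.77


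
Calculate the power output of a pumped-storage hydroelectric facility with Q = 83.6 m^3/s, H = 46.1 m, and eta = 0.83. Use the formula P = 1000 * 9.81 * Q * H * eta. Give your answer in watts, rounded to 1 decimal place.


Apply the hydropower formula P = rho * g * Q * H * eta
rho * g = 1000 * 9.81 = 9810.0
P = 9810.0 * 83.6 * 46.1 * 0.83
P = 31380098.5 W

31380098.5


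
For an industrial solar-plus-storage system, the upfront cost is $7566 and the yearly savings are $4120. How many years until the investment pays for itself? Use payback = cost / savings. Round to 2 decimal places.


Simple payback period = initial cost / annual savings
Payback = 7566 / 4120
Payback = 1.84 years

1.84


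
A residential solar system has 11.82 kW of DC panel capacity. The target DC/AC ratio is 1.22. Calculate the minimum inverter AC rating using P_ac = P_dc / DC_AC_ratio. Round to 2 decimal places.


The inverter AC capacity is determined by the DC/AC ratio.
Given: P_dc = 11.82 kW, DC/AC ratio = 1.22
P_ac = P_dc / ratio = 11.82 / 1.22
P_ac = 9.69 kW

9.69


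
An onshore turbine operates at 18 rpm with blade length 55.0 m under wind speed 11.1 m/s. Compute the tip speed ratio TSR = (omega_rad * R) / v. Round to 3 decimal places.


Convert rotational speed to rad/s:
  omega = 18 * 2 * pi / 60 = 1.885 rad/s
Compute tip speed:
  v_tip = omega * R = 1.885 * 55.0 = 103.673 m/s
Tip speed ratio:
  TSR = v_tip / v_wind = 103.673 / 11.1 = 9.340

9.340


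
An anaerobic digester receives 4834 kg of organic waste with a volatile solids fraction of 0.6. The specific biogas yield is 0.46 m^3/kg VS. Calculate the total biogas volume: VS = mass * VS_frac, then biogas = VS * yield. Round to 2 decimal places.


Compute volatile solids:
  VS = mass * VS_fraction = 4834 * 0.6 = 2900.4 kg
Calculate biogas volume:
  Biogas = VS * specific_yield = 2900.4 * 0.46
  Biogas = 1334.18 m^3

1334.18


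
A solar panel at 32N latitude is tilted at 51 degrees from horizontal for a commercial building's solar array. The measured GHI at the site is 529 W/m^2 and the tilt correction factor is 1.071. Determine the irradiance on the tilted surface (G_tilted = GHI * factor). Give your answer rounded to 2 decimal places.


Identify the given values:
  GHI = 529 W/m^2, tilt correction factor = 1.071
Apply the formula G_tilted = GHI * factor:
  G_tilted = 529 * 1.071
  G_tilted = 566.56 W/m^2

566.56


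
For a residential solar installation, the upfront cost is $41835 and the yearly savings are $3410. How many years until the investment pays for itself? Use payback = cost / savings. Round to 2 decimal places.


Simple payback period = initial cost / annual savings
Payback = 41835 / 3410
Payback = 12.27 years

12.27


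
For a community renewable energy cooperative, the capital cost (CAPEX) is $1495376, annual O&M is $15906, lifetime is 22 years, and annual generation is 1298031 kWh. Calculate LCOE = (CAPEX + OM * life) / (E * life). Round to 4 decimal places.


Total cost = CAPEX + OM * lifetime = 1495376 + 15906 * 22 = 1495376 + 349932 = 1845308
Total generation = annual * lifetime = 1298031 * 22 = 28556682 kWh
LCOE = 1845308 / 28556682
LCOE = 0.0646 $/kWh

0.0646


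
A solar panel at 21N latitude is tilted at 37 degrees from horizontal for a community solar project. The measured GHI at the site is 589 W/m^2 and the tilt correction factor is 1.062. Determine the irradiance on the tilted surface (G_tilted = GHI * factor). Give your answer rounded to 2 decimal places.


Identify the given values:
  GHI = 589 W/m^2, tilt correction factor = 1.062
Apply the formula G_tilted = GHI * factor:
  G_tilted = 589 * 1.062
  G_tilted = 625.52 W/m^2

625.52


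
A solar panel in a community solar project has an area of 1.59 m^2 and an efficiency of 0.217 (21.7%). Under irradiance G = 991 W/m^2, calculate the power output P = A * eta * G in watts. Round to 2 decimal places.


Use the solar power formula P = A * eta * G.
Given: A = 1.59 m^2, eta = 0.217, G = 991 W/m^2
P = 1.59 * 0.217 * 991
P = 341.92 W

341.92


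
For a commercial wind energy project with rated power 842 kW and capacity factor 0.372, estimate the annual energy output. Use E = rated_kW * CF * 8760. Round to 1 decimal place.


Annual energy = rated_kW * capacity_factor * hours_per_year
Given: P_rated = 842 kW, CF = 0.372, hours = 8760
E = 842 * 0.372 * 8760
E = 2743842.2 kWh

2743842.2


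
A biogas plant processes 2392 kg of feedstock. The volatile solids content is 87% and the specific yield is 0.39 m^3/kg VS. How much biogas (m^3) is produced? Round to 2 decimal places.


Compute volatile solids:
  VS = mass * VS_fraction = 2392 * 0.87 = 2081.04 kg
Calculate biogas volume:
  Biogas = VS * specific_yield = 2081.04 * 0.39
  Biogas = 811.61 m^3

811.61


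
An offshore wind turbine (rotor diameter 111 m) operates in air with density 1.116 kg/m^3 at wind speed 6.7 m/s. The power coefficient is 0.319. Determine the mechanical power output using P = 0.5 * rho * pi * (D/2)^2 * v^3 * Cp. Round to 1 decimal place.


Step 1 -- Compute swept area:
  A = pi * (D/2)^2 = pi * (111/2)^2 = 9676.89 m^2
Step 2 -- Apply wind power equation:
  P = 0.5 * rho * A * v^3 * Cp
  v^3 = 6.7^3 = 300.763
  P = 0.5 * 1.116 * 9676.89 * 300.763 * 0.319
  P = 518066.0 W

518066.0


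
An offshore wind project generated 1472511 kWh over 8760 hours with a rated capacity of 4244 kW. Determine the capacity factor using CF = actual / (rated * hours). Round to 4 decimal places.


Capacity factor = actual output / maximum possible output
Maximum possible = rated * hours = 4244 * 8760 = 37177440 kWh
CF = 1472511 / 37177440
CF = 0.0396

0.0396


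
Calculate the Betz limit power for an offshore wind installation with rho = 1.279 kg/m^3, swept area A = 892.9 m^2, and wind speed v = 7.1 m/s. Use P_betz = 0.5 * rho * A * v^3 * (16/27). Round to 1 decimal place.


The Betz coefficient Cp_max = 16/27 = 0.5926
v^3 = 7.1^3 = 357.911
P_betz = 0.5 * rho * A * v^3 * Cp_max
P_betz = 0.5 * 1.279 * 892.9 * 357.911 * 0.5926
P_betz = 121108.5 W

121108.5


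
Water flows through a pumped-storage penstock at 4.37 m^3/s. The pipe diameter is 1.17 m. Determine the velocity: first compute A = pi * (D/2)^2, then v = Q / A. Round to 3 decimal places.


Compute pipe cross-sectional area:
  A = pi * (D/2)^2 = pi * (1.17/2)^2 = 1.0751 m^2
Calculate velocity:
  v = Q / A = 4.37 / 1.0751
  v = 4.065 m/s

4.065


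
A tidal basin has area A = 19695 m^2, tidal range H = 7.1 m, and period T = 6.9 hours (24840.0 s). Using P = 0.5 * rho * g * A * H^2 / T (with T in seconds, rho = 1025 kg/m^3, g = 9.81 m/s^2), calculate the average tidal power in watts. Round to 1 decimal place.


Convert period to seconds: T = 6.9 * 3600 = 24840.0 s
H^2 = 7.1^2 = 50.41
P = 0.5 * rho * g * A * H^2 / T
P = 0.5 * 1025 * 9.81 * 19695 * 50.41 / 24840.0
P = 200948.1 W

200948.1


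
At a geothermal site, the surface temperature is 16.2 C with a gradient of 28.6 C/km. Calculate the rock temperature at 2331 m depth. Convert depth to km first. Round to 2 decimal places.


Convert depth to km: 2331 / 1000 = 2.331 km
Temperature increase = gradient * depth_km = 28.6 * 2.331 = 66.67 C
Temperature at depth = T_surface + delta_T = 16.2 + 66.67
T = 82.87 C

82.87


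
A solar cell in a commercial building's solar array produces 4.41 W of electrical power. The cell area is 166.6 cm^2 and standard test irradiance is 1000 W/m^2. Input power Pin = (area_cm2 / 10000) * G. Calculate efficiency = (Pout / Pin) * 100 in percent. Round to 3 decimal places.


First compute the input power:
  Pin = area_cm2 / 10000 * G = 166.6 / 10000 * 1000 = 16.66 W
Then compute efficiency:
  Efficiency = (Pout / Pin) * 100 = (4.41 / 16.66) * 100
  Efficiency = 26.471%

26.471


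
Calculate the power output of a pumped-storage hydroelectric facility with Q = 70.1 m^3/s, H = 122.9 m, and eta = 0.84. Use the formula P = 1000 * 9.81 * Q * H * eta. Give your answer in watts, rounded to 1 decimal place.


Apply the hydropower formula P = rho * g * Q * H * eta
rho * g = 1000 * 9.81 = 9810.0
P = 9810.0 * 70.1 * 122.9 * 0.84
P = 70993435.7 W

70993435.7


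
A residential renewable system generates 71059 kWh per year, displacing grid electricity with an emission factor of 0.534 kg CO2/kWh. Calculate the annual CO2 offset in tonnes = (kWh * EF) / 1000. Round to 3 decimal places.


CO2 offset in kg = generation * emission_factor
CO2 offset = 71059 * 0.534 = 37945.51 kg
Convert to tonnes:
  CO2 offset = 37945.51 / 1000 = 37.946 tonnes

37.946


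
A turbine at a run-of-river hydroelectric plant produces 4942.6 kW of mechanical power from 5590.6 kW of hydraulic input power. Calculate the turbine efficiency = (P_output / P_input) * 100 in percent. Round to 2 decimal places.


Turbine efficiency = (output power / input power) * 100
eta = (4942.6 / 5590.6) * 100
eta = 88.41%

88.41


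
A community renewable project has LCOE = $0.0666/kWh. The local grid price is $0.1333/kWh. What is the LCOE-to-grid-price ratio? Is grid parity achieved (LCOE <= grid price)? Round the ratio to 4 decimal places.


Compare LCOE to grid price:
  LCOE = $0.0666/kWh, Grid price = $0.1333/kWh
  Ratio = LCOE / grid_price = 0.0666 / 0.1333 = 0.4996
  Grid parity achieved (ratio <= 1)? yes

0.4996


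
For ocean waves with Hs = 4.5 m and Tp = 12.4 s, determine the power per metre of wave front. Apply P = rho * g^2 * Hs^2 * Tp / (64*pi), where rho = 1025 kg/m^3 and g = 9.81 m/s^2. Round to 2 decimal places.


Apply wave power formula:
  g^2 = 9.81^2 = 96.2361
  Hs^2 = 4.5^2 = 20.25
  Numerator = rho * g^2 * Hs^2 * Tp = 1025 * 96.2361 * 20.25 * 12.4 = 24769006.83
  Denominator = 64 * pi = 201.0619
  P = 24769006.83 / 201.0619 = 123190.93 W/m

123190.93


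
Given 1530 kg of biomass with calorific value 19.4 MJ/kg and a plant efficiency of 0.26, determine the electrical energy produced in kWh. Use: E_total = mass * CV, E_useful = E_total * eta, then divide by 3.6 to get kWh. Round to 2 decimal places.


Total energy = mass * CV = 1530 * 19.4 = 29682.0 MJ
Useful energy = total * eta = 29682.0 * 0.26 = 7717.32 MJ
Convert to kWh: 7717.32 / 3.6
Useful energy = 2143.70 kWh

2143.70


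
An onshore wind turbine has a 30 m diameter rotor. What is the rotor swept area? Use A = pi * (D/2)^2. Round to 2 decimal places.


Compute the rotor radius:
  r = D / 2 = 30 / 2 = 15.0 m
Calculate swept area:
  A = pi * r^2 = pi * 15.0^2
  A = 706.86 m^2

706.86


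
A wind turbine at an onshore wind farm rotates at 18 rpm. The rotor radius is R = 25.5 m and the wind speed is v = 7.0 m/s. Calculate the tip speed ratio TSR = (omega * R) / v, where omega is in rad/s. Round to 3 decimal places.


Convert rotational speed to rad/s:
  omega = 18 * 2 * pi / 60 = 1.885 rad/s
Compute tip speed:
  v_tip = omega * R = 1.885 * 25.5 = 48.066 m/s
Tip speed ratio:
  TSR = v_tip / v_wind = 48.066 / 7.0 = 6.867

6.867


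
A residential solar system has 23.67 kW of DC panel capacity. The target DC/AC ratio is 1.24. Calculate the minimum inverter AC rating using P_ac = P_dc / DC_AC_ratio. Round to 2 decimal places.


The inverter AC capacity is determined by the DC/AC ratio.
Given: P_dc = 23.67 kW, DC/AC ratio = 1.24
P_ac = P_dc / ratio = 23.67 / 1.24
P_ac = 19.09 kW

19.09


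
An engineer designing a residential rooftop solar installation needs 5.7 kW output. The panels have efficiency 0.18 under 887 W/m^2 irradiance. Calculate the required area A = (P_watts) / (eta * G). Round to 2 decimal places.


Convert target power to watts: P = 5.7 * 1000 = 5700.0 W
Compute denominator: eta * G = 0.18 * 887 = 159.66
Required area A = P / (eta * G) = 5700.0 / 159.66
A = 35.70 m^2

35.70


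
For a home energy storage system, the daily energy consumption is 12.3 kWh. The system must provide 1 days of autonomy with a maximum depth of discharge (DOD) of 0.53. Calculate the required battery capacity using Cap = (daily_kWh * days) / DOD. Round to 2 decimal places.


Total energy needed = daily * days = 12.3 * 1 = 12.3 kWh
Account for depth of discharge:
  Cap = total_energy / DOD = 12.3 / 0.53
  Cap = 23.21 kWh

23.21


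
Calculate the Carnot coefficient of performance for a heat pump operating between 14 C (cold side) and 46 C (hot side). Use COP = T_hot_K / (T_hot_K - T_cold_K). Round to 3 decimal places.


Convert to Kelvin:
  T_hot = 46 + 273.15 = 319.15 K
  T_cold = 14 + 273.15 = 287.15 K
Apply Carnot COP formula:
  COP = T_hot_K / (T_hot_K - T_cold_K) = 319.15 / 32.0
  COP = 9.973

9.973


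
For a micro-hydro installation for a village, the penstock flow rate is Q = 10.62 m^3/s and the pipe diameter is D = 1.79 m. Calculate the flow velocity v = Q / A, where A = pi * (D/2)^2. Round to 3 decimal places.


Compute pipe cross-sectional area:
  A = pi * (D/2)^2 = pi * (1.79/2)^2 = 2.5165 m^2
Calculate velocity:
  v = Q / A = 10.62 / 2.5165
  v = 4.220 m/s

4.220


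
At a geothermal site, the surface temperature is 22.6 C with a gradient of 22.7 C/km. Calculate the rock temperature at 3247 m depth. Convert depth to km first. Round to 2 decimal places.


Convert depth to km: 3247 / 1000 = 3.247 km
Temperature increase = gradient * depth_km = 22.7 * 3.247 = 73.71 C
Temperature at depth = T_surface + delta_T = 22.6 + 73.71
T = 96.31 C

96.31


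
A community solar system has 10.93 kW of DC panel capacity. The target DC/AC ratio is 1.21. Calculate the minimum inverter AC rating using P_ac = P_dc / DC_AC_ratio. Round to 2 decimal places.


The inverter AC capacity is determined by the DC/AC ratio.
Given: P_dc = 10.93 kW, DC/AC ratio = 1.21
P_ac = P_dc / ratio = 10.93 / 1.21
P_ac = 9.03 kW

9.03


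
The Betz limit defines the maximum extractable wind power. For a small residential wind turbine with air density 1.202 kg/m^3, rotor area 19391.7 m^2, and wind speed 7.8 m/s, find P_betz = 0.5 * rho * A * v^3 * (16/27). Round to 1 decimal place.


The Betz coefficient Cp_max = 16/27 = 0.5926
v^3 = 7.8^3 = 474.552
P_betz = 0.5 * rho * A * v^3 * Cp_max
P_betz = 0.5 * 1.202 * 19391.7 * 474.552 * 0.5926
P_betz = 3277407.0 W

3277407.0


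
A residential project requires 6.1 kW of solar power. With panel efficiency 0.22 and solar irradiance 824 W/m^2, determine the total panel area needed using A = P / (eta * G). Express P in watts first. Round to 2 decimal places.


Convert target power to watts: P = 6.1 * 1000 = 6100.0 W
Compute denominator: eta * G = 0.22 * 824 = 181.28
Required area A = P / (eta * G) = 6100.0 / 181.28
A = 33.65 m^2

33.65


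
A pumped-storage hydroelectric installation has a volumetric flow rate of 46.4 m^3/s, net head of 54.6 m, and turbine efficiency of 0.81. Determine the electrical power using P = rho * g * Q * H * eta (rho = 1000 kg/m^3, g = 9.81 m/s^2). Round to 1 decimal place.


Apply the hydropower formula P = rho * g * Q * H * eta
rho * g = 1000 * 9.81 = 9810.0
P = 9810.0 * 46.4 * 54.6 * 0.81
P = 20130967.6 W

20130967.6


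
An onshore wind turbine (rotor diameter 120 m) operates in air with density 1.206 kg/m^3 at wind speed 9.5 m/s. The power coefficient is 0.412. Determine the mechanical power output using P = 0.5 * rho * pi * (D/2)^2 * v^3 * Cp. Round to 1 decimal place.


Step 1 -- Compute swept area:
  A = pi * (D/2)^2 = pi * (120/2)^2 = 11309.73 m^2
Step 2 -- Apply wind power equation:
  P = 0.5 * rho * A * v^3 * Cp
  v^3 = 9.5^3 = 857.375
  P = 0.5 * 1.206 * 11309.73 * 857.375 * 0.412
  P = 2409005.1 W

2409005.1


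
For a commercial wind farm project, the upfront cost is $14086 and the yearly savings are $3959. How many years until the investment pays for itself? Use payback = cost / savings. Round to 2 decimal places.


Simple payback period = initial cost / annual savings
Payback = 14086 / 3959
Payback = 3.56 years

3.56


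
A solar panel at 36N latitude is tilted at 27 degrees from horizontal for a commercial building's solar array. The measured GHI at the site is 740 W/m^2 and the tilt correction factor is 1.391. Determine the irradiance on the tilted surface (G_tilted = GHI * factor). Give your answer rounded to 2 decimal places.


Identify the given values:
  GHI = 740 W/m^2, tilt correction factor = 1.391
Apply the formula G_tilted = GHI * factor:
  G_tilted = 740 * 1.391
  G_tilted = 1029.34 W/m^2

1029.34


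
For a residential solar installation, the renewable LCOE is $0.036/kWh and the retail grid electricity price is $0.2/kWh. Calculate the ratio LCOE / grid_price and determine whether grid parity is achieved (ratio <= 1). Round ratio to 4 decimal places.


Compare LCOE to grid price:
  LCOE = $0.036/kWh, Grid price = $0.2/kWh
  Ratio = LCOE / grid_price = 0.036 / 0.2 = 0.1800
  Grid parity achieved (ratio <= 1)? yes

0.1800


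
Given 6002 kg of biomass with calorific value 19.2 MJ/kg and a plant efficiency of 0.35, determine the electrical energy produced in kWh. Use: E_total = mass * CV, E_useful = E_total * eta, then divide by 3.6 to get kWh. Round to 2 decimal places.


Total energy = mass * CV = 6002 * 19.2 = 115238.4 MJ
Useful energy = total * eta = 115238.4 * 0.35 = 40333.44 MJ
Convert to kWh: 40333.44 / 3.6
Useful energy = 11203.73 kWh

11203.73


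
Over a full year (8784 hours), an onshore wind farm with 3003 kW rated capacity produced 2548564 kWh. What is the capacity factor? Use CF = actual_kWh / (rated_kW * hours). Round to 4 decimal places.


Capacity factor = actual output / maximum possible output
Maximum possible = rated * hours = 3003 * 8784 = 26378352 kWh
CF = 2548564 / 26378352
CF = 0.0966

0.0966


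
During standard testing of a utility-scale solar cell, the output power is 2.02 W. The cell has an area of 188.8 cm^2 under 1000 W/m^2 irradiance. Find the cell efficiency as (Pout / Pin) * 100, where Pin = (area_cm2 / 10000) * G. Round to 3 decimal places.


First compute the input power:
  Pin = area_cm2 / 10000 * G = 188.8 / 10000 * 1000 = 18.88 W
Then compute efficiency:
  Efficiency = (Pout / Pin) * 100 = (2.02 / 18.88) * 100
  Efficiency = 10.699%

10.699


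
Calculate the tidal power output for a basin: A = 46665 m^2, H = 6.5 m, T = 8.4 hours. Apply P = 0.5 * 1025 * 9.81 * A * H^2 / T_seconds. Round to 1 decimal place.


Convert period to seconds: T = 8.4 * 3600 = 30240.0 s
H^2 = 6.5^2 = 42.25
P = 0.5 * rho * g * A * H^2 / T
P = 0.5 * 1025 * 9.81 * 46665 * 42.25 / 30240.0
P = 327792.5 W

327792.5


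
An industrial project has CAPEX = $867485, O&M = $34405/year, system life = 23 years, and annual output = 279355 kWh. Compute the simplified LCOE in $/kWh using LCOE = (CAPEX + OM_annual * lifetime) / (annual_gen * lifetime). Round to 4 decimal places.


Total cost = CAPEX + OM * lifetime = 867485 + 34405 * 23 = 867485 + 791315 = 1658800
Total generation = annual * lifetime = 279355 * 23 = 6425165 kWh
LCOE = 1658800 / 6425165
LCOE = 0.2582 $/kWh

0.2582


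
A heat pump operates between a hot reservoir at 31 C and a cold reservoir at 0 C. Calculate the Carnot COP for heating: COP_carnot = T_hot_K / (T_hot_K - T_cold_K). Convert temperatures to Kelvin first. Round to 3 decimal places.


Convert to Kelvin:
  T_hot = 31 + 273.15 = 304.15 K
  T_cold = 0 + 273.15 = 273.15 K
Apply Carnot COP formula:
  COP = T_hot_K / (T_hot_K - T_cold_K) = 304.15 / 31.0
  COP = 9.811

9.811


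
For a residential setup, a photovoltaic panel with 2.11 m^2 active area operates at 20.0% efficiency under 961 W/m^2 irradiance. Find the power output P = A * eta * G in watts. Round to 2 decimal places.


Use the solar power formula P = A * eta * G.
Given: A = 2.11 m^2, eta = 0.2, G = 961 W/m^2
P = 2.11 * 0.2 * 961
P = 405.54 W

405.54


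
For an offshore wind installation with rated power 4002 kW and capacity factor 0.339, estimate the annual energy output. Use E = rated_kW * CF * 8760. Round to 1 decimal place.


Annual energy = rated_kW * capacity_factor * hours_per_year
Given: P_rated = 4002 kW, CF = 0.339, hours = 8760
E = 4002 * 0.339 * 8760
E = 11884499.3 kWh

11884499.3


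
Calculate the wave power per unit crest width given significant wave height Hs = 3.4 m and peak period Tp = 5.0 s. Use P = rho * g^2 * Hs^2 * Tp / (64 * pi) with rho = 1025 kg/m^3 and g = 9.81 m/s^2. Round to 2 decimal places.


Apply wave power formula:
  g^2 = 9.81^2 = 96.2361
  Hs^2 = 3.4^2 = 11.56
  Numerator = rho * g^2 * Hs^2 * Tp = 1025 * 96.2361 * 11.56 * 5.0 = 5701507.74
  Denominator = 64 * pi = 201.0619
  P = 5701507.74 / 201.0619 = 28356.97 W/m

28356.97


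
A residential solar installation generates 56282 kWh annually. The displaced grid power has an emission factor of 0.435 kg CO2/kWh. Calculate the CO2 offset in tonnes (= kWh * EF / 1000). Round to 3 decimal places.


CO2 offset in kg = generation * emission_factor
CO2 offset = 56282 * 0.435 = 24482.67 kg
Convert to tonnes:
  CO2 offset = 24482.67 / 1000 = 24.483 tonnes

24.483


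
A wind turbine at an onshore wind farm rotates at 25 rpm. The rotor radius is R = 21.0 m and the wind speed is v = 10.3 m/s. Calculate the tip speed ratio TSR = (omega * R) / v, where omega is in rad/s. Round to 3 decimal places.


Convert rotational speed to rad/s:
  omega = 25 * 2 * pi / 60 = 2.618 rad/s
Compute tip speed:
  v_tip = omega * R = 2.618 * 21.0 = 54.978 m/s
Tip speed ratio:
  TSR = v_tip / v_wind = 54.978 / 10.3 = 5.338

5.338


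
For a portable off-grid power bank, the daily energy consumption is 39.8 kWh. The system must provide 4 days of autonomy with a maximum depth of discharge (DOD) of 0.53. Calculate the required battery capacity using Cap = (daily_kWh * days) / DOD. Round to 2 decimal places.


Total energy needed = daily * days = 39.8 * 4 = 159.2 kWh
Account for depth of discharge:
  Cap = total_energy / DOD = 159.2 / 0.53
  Cap = 300.38 kWh

300.38


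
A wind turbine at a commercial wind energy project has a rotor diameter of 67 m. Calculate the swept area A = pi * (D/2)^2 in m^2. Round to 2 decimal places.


Compute the rotor radius:
  r = D / 2 = 67 / 2 = 33.5 m
Calculate swept area:
  A = pi * r^2 = pi * 33.5^2
  A = 3525.65 m^2

3525.65


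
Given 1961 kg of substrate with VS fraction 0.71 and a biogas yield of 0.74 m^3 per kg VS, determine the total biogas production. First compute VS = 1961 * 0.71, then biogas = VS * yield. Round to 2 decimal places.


Compute volatile solids:
  VS = mass * VS_fraction = 1961 * 0.71 = 1392.31 kg
Calculate biogas volume:
  Biogas = VS * specific_yield = 1392.31 * 0.74
  Biogas = 1030.31 m^3

1030.31


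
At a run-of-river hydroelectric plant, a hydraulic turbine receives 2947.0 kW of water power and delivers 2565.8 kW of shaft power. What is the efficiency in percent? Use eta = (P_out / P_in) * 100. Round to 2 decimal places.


Turbine efficiency = (output power / input power) * 100
eta = (2565.8 / 2947.0) * 100
eta = 87.06%

87.06


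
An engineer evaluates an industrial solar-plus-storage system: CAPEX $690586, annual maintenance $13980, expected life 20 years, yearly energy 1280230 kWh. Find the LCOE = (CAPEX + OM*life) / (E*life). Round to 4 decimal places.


Total cost = CAPEX + OM * lifetime = 690586 + 13980 * 20 = 690586 + 279600 = 970186
Total generation = annual * lifetime = 1280230 * 20 = 25604600 kWh
LCOE = 970186 / 25604600
LCOE = 0.0379 $/kWh

0.0379


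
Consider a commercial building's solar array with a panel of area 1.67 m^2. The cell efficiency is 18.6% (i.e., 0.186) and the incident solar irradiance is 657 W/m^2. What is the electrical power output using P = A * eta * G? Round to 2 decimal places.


Use the solar power formula P = A * eta * G.
Given: A = 1.67 m^2, eta = 0.186, G = 657 W/m^2
P = 1.67 * 0.186 * 657
P = 204.08 W

204.08


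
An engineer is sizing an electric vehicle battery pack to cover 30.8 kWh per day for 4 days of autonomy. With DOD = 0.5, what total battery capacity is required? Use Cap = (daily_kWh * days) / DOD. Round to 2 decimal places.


Total energy needed = daily * days = 30.8 * 4 = 123.2 kWh
Account for depth of discharge:
  Cap = total_energy / DOD = 123.2 / 0.5
  Cap = 246.40 kWh

246.40


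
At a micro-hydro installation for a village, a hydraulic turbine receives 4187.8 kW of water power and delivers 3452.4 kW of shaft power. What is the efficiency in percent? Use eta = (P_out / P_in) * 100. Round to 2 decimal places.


Turbine efficiency = (output power / input power) * 100
eta = (3452.4 / 4187.8) * 100
eta = 82.44%

82.44


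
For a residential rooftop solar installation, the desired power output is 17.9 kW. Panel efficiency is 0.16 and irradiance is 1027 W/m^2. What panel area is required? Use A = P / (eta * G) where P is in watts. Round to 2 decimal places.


Convert target power to watts: P = 17.9 * 1000 = 17900.0 W
Compute denominator: eta * G = 0.16 * 1027 = 164.32
Required area A = P / (eta * G) = 17900.0 / 164.32
A = 108.93 m^2

108.93


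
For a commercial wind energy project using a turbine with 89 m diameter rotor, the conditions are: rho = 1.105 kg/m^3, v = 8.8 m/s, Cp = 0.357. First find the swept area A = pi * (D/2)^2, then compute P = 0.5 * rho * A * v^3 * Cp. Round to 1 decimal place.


Step 1 -- Compute swept area:
  A = pi * (D/2)^2 = pi * (89/2)^2 = 6221.14 m^2
Step 2 -- Apply wind power equation:
  P = 0.5 * rho * A * v^3 * Cp
  v^3 = 8.8^3 = 681.472
  P = 0.5 * 1.105 * 6221.14 * 681.472 * 0.357
  P = 836215.9 W

836215.9


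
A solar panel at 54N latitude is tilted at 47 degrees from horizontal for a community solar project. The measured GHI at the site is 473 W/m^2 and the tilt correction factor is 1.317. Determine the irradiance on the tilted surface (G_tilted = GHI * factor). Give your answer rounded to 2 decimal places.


Identify the given values:
  GHI = 473 W/m^2, tilt correction factor = 1.317
Apply the formula G_tilted = GHI * factor:
  G_tilted = 473 * 1.317
  G_tilted = 622.94 W/m^2

622.94


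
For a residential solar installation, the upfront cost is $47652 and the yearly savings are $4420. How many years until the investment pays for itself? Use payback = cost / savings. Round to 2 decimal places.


Simple payback period = initial cost / annual savings
Payback = 47652 / 4420
Payback = 10.78 years

10.78


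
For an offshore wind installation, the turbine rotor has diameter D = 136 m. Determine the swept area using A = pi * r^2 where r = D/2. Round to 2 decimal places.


Compute the rotor radius:
  r = D / 2 = 136 / 2 = 68.0 m
Calculate swept area:
  A = pi * r^2 = pi * 68.0^2
  A = 14526.72 m^2

14526.72


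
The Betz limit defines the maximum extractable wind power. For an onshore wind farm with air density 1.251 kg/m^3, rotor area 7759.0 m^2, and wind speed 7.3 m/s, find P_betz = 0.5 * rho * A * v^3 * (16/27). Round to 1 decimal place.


The Betz coefficient Cp_max = 16/27 = 0.5926
v^3 = 7.3^3 = 389.017
P_betz = 0.5 * rho * A * v^3 * Cp_max
P_betz = 0.5 * 1.251 * 7759.0 * 389.017 * 0.5926
P_betz = 1118813.9 W

1118813.9


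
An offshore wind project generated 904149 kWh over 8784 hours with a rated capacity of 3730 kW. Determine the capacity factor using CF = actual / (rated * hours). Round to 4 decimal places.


Capacity factor = actual output / maximum possible output
Maximum possible = rated * hours = 3730 * 8784 = 32764320 kWh
CF = 904149 / 32764320
CF = 0.0276

0.0276


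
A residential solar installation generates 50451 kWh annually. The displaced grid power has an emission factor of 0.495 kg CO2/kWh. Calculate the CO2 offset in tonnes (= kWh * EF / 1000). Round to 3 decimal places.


CO2 offset in kg = generation * emission_factor
CO2 offset = 50451 * 0.495 = 24973.25 kg
Convert to tonnes:
  CO2 offset = 24973.25 / 1000 = 24.973 tonnes

24.973


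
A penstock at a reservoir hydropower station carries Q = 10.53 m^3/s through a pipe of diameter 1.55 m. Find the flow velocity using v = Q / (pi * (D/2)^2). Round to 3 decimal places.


Compute pipe cross-sectional area:
  A = pi * (D/2)^2 = pi * (1.55/2)^2 = 1.8869 m^2
Calculate velocity:
  v = Q / A = 10.53 / 1.8869
  v = 5.581 m/s

5.581


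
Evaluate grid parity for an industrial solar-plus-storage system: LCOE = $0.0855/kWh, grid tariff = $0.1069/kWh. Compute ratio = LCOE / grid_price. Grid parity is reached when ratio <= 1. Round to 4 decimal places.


Compare LCOE to grid price:
  LCOE = $0.0855/kWh, Grid price = $0.1069/kWh
  Ratio = LCOE / grid_price = 0.0855 / 0.1069 = 0.7998
  Grid parity achieved (ratio <= 1)? yes

0.7998


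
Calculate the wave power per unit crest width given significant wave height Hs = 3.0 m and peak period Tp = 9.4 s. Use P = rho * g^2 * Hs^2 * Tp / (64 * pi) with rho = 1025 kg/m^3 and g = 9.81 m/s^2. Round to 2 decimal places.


Apply wave power formula:
  g^2 = 9.81^2 = 96.2361
  Hs^2 = 3.0^2 = 9.0
  Numerator = rho * g^2 * Hs^2 * Tp = 1025 * 96.2361 * 9.0 * 9.4 = 8345113.41
  Denominator = 64 * pi = 201.0619
  P = 8345113.41 / 201.0619 = 41505.19 W/m

41505.19


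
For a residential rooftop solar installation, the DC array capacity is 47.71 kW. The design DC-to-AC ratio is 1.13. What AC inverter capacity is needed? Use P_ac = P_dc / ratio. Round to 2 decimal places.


The inverter AC capacity is determined by the DC/AC ratio.
Given: P_dc = 47.71 kW, DC/AC ratio = 1.13
P_ac = P_dc / ratio = 47.71 / 1.13
P_ac = 42.22 kW

42.22


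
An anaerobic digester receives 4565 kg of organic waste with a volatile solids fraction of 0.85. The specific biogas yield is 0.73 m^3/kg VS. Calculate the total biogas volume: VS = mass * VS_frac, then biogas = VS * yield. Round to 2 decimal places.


Compute volatile solids:
  VS = mass * VS_fraction = 4565 * 0.85 = 3880.25 kg
Calculate biogas volume:
  Biogas = VS * specific_yield = 3880.25 * 0.73
  Biogas = 2832.58 m^3

2832.58


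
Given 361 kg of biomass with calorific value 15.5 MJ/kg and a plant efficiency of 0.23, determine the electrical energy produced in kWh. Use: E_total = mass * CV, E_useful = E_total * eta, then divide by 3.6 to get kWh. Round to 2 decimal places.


Total energy = mass * CV = 361 * 15.5 = 5595.5 MJ
Useful energy = total * eta = 5595.5 * 0.23 = 1286.97 MJ
Convert to kWh: 1286.97 / 3.6
Useful energy = 357.49 kWh

357.49


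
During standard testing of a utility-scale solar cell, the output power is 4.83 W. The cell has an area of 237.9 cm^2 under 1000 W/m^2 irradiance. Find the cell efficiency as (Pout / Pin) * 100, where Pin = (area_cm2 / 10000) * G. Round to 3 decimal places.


First compute the input power:
  Pin = area_cm2 / 10000 * G = 237.9 / 10000 * 1000 = 23.79 W
Then compute efficiency:
  Efficiency = (Pout / Pin) * 100 = (4.83 / 23.79) * 100
  Efficiency = 20.303%

20.303


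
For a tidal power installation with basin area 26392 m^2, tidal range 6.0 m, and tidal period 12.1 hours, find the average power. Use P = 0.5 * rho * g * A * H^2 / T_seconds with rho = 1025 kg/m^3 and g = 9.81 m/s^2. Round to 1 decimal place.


Convert period to seconds: T = 12.1 * 3600 = 43560.0 s
H^2 = 6.0^2 = 36.0
P = 0.5 * rho * g * A * H^2 / T
P = 0.5 * 1025 * 9.81 * 26392 * 36.0 / 43560.0
P = 109660.4 W

109660.4


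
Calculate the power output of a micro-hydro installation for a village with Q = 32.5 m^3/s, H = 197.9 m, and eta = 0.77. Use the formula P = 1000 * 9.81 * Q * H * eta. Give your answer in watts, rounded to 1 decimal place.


Apply the hydropower formula P = rho * g * Q * H * eta
rho * g = 1000 * 9.81 = 9810.0
P = 9810.0 * 32.5 * 197.9 * 0.77
P = 48583510.0 W

48583510.0
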